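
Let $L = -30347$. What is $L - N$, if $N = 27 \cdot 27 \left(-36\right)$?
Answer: $-4103$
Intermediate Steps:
$N = -26244$ ($N = 729 \left(-36\right) = -26244$)
$L - N = -30347 - -26244 = -30347 + 26244 = -4103$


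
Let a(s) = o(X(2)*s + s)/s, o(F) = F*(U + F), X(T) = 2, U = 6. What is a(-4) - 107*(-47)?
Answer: 5011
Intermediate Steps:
o(F) = F*(6 + F)
a(s) = 18 + 9*s (a(s) = ((2*s + s)*(6 + (2*s + s)))/s = ((3*s)*(6 + 3*s))/s = (3*s*(6 + 3*s))/s = 18 + 9*s)
a(-4) - 107*(-47) = (18 + 9*(-4)) - 107*(-47) = (18 - 36) + 5029 = -18 + 5029 = 5011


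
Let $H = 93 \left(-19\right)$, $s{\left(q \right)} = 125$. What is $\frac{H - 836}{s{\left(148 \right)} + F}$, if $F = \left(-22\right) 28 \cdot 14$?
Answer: $\frac{2603}{8499} \approx 0.30627$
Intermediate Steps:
$F = -8624$ ($F = \left(-616\right) 14 = -8624$)
$H = -1767$
$\frac{H - 836}{s{\left(148 \right)} + F} = \frac{-1767 - 836}{125 - 8624} = - \frac{2603}{-8499} = \left(-2603\right) \left(- \frac{1}{8499}\right) = \frac{2603}{8499}$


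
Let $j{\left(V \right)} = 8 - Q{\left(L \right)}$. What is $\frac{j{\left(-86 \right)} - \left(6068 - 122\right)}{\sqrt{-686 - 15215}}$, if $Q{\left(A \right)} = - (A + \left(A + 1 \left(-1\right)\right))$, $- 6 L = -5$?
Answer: $\frac{17812 i \sqrt{15901}}{47703} \approx 47.085 i$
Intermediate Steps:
$L = \frac{5}{6}$ ($L = \left(- \frac{1}{6}\right) \left(-5\right) = \frac{5}{6} \approx 0.83333$)
$Q{\left(A \right)} = 1 - 2 A$ ($Q{\left(A \right)} = - (A + \left(A - 1\right)) = - (A + \left(-1 + A\right)) = - (-1 + 2 A) = 1 - 2 A$)
$j{\left(V \right)} = \frac{26}{3}$ ($j{\left(V \right)} = 8 - \left(1 - \frac{5}{3}\right) = 8 - - \frac{2}{3} = 8 + \frac{2}{3} = \frac{26}{3}$)
$\frac{j{\left(-86 \right)} - \left(6068 - 122\right)}{\sqrt{-686 - 15215}} = \frac{\frac{26}{3} - \left(6068 - 122\right)}{\sqrt{-686 - 15215}} = \frac{\frac{26}{3} - 5946}{\sqrt{-15901}} = \frac{\frac{26}{3} - 5946}{i \sqrt{15901}} = - \frac{17812 \left(- \frac{i \sqrt{15901}}{15901}\right)}{3} = \frac{17812 i \sqrt{15901}}{47703}$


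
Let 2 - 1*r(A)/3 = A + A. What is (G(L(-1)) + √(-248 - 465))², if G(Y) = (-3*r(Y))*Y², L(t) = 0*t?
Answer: -713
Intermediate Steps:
r(A) = 6 - 6*A (r(A) = 6 - 3*(A + A) = 6 - 6*A)
L(t) = 0
G(Y) = Y²*(-18 + 18*Y) (G(Y) = (-3*(6 - 6*Y))*Y² = (-18 + 18*Y)*Y² = Y²*(-18 + 18*Y))
(G(L(-1)) + √(-248 - 465))² = (18*0²*(-1 + 0) + √(-248 - 465))² = (18*0*(-1) + √(-713))² = (0 + I*√713)² = (I*√713)² = -713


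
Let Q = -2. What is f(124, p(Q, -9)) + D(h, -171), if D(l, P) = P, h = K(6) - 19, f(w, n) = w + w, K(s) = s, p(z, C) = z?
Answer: 77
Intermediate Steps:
f(w, n) = 2*w
h = -13 (h = 6 - 19 = -13)
f(124, p(Q, -9)) + D(h, -171) = 2*124 - 171 = 248 - 171 = 77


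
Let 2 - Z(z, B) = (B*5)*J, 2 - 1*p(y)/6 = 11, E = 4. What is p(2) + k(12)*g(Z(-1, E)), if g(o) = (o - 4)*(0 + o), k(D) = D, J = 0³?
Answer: -102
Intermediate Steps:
p(y) = -54 (p(y) = 12 - 6*11 = 12 - 66 = -54)
J = 0
Z(z, B) = 2 (Z(z, B) = 2 - B*5*0 = 2 - 5*B*0 = 2 - 1*0 = 2 + 0 = 2)
g(o) = o*(-4 + o) (g(o) = (-4 + o)*o = o*(-4 + o))
p(2) + k(12)*g(Z(-1, E)) = -54 + 12*(2*(-4 + 2)) = -54 + 12*(2*(-2)) = -54 + 12*(-4) = -54 - 48 = -102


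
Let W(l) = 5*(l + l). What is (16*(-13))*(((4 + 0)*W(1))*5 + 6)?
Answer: -42848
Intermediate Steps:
W(l) = 10*l (W(l) = 5*(2*l) = 10*l)
(16*(-13))*(((4 + 0)*W(1))*5 + 6) = (16*(-13))*(((4 + 0)*(10*1))*5 + 6) = -208*((4*10)*5 + 6) = -208*(40*5 + 6) = -208*(200 + 6) = -208*206 = -42848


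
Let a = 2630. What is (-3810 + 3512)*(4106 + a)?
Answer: -2007328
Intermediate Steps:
(-3810 + 3512)*(4106 + a) = (-3810 + 3512)*(4106 + 2630) = -298*6736 = -2007328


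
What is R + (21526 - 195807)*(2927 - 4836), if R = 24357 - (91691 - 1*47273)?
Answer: 332682368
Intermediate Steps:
R = -20061 (R = 24357 - (91691 - 47273) = 24357 - 1*44418 = 24357 - 44418 = -20061)
R + (21526 - 195807)*(2927 - 4836) = -20061 + (21526 - 195807)*(2927 - 4836) = -20061 - 174281*(-1909) = -20061 + 332702429 = 332682368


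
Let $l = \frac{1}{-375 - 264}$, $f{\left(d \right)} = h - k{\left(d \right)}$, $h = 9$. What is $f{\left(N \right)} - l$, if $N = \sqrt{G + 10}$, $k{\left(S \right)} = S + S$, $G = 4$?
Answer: $\frac{5752}{639} - 2 \sqrt{14} \approx 1.5182$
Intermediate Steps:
$k{\left(S \right)} = 2 S$
$N = \sqrt{14}$ ($N = \sqrt{4 + 10} = \sqrt{14} \approx 3.7417$)
$f{\left(d \right)} = 9 - 2 d$
$l = - \frac{1}{639}$ ($l = \frac{1}{-639} = - \frac{1}{639} \approx -0.0015649$)
$f{\left(N \right)} - l = \left(9 - 2 \sqrt{14}\right) - - \frac{1}{639} = \left(9 - 2 \sqrt{14}\right) + \frac{1}{639} = \frac{5752}{639} - 2 \sqrt{14}$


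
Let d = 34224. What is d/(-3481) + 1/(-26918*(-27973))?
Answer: -25769892168455/2621113681934 ≈ -9.8317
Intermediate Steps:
d/(-3481) + 1/(-26918*(-27973)) = 34224/(-3481) + 1/(-26918*(-27973)) = 34224*(-1/3481) - 1/26918*(-1/27973) = -34224/3481 + 1/752977214 = -25769892168455/2621113681934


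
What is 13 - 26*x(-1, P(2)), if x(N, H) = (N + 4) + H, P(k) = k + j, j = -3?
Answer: -39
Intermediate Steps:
P(k) = -3 + k (P(k) = k - 3 = -3 + k)
x(N, H) = 4 + H + N (x(N, H) = (4 + N) + H = 4 + H + N)
13 - 26*x(-1, P(2)) = 13 - 26*(4 + (-3 + 2) - 1) = 13 - 26*(4 - 1 - 1) = 13 - 26*2 = 13 - 52 = -39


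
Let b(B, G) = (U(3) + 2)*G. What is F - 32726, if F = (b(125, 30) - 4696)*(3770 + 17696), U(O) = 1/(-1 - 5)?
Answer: -99656432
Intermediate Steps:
U(O) = -1/6 (U(O) = 1/(-6) = -1/6)
b(B, G) = 11*G/6 (b(B, G) = (-1/6 + 2)*G = 11*G/6)
F = -99623706 (F = ((11/6)*30 - 4696)*(3770 + 17696) = (55 - 4696)*21466 = -4641*21466 = -99623706)
F - 32726 = -99623706 - 32726 = -99656432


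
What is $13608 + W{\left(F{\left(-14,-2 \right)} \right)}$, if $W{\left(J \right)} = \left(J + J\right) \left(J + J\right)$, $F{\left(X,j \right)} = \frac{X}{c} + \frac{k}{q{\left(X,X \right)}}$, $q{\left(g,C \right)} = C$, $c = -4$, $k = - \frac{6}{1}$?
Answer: $\frac{669817}{49} \approx 13670.0$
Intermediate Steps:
$k = -6$ ($k = \left(-6\right) 1 = -6$)
$F{\left(X,j \right)} = - \frac{6}{X} - \frac{X}{4}$ ($F{\left(X,j \right)} = \frac{X}{-4} - \frac{6}{X} = X \left(- \frac{1}{4}\right) - \frac{6}{X} = - \frac{X}{4} - \frac{6}{X} = - \frac{6}{X} - \frac{X}{4}$)
$W{\left(J \right)} = 4 J^{2}$ ($W{\left(J \right)} = 2 J 2 J = 4 J^{2}$)
$13608 + W{\left(F{\left(-14,-2 \right)} \right)} = 13608 + 4 \left(- \frac{6}{-14} - - \frac{7}{2}\right)^{2} = 13608 + 4 \left(\left(-6\right) \left(- \frac{1}{14}\right) + \frac{7}{2}\right)^{2} = 13608 + 4 \left(\frac{3}{7} + \frac{7}{2}\right)^{2} = 13608 + 4 \left(\frac{55}{14}\right)^{2} = 13608 + 4 \cdot \frac{3025}{196} = 13608 + \frac{3025}{49} = \frac{669817}{49}$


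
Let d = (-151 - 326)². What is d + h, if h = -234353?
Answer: -6824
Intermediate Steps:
d = 227529 (d = (-477)² = 227529)
d + h = 227529 - 234353 = -6824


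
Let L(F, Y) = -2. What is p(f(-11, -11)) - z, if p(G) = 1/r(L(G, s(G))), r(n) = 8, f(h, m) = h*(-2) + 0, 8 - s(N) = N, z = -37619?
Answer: 300953/8 ≈ 37619.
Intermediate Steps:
s(N) = 8 - N
f(h, m) = -2*h (f(h, m) = -2*h + 0 = -2*h)
p(G) = 1/8
p(f(-11, -11)) - z = 1/8 - 1*(-37619) = 1/8 + 37619 = 300953/8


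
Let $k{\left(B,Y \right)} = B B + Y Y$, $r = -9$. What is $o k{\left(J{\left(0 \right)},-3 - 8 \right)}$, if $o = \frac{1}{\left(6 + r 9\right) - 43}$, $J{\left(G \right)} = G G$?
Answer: $- \frac{121}{118} \approx -1.0254$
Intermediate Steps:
$J{\left(G \right)} = G^{2}$
$k{\left(B,Y \right)} = B^{2} + Y^{2}$
$o = - \frac{1}{118}$ ($o = \frac{1}{\left(6 - 81\right) - 43} = \frac{1}{-75 - 43} = \frac{1}{-118} = - \frac{1}{118} \approx -0.0084746$)
$o k{\left(J{\left(0 \right)},-3 - 8 \right)} = - \frac{\left(0^{2}\right)^{2} + \left(-3 - 8\right)^{2}}{118} = - \frac{0^{2} + \left(-11\right)^{2}}{118} = - \frac{0 + 121}{118} = \left(- \frac{1}{118}\right) 121 = - \frac{121}{118}$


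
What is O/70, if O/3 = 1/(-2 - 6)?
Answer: -3/560 ≈ -0.0053571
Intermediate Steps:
O = -3/8 (O = 3/(-2 - 6) = 3/(-8) = 3*(-1/8) = -3/8 ≈ -0.37500)
O/70 = -3/8/70 = -3/8*1/70 = -3/560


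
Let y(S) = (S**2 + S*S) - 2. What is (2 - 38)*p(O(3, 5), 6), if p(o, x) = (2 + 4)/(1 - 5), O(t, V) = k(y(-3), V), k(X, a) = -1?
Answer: 54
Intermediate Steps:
y(S) = -2 + 2*S**2 (y(S) = (S**2 + S**2) - 2 = 2*S**2 - 2 = -2 + 2*S**2)
O(t, V) = -1
p(o, x) = -3/2 (p(o, x) = 6/(-4) = 6*(-1/4) = -3/2)
(2 - 38)*p(O(3, 5), 6) = (2 - 38)*(-3/2) = -36*(-3/2) = 54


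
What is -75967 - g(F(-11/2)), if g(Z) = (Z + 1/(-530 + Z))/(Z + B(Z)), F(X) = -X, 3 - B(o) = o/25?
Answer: -10997230979/144762 ≈ -75968.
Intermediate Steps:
B(o) = 3 - o/25
g(Z) = (Z + 1/(-530 + Z))/(3 + 24*Z/25) (g(Z) = (Z + 1/(-530 + Z))/(Z + (3 - Z/25)) = (Z + 1/(-530 + Z))/(3 + 24*Z/25))
-75967 - g(F(-11/2)) = -75967 - 25*(1 + (-(-11)/2)**2 - (-530)*(-11/2))/(3*(-13250 - (-4215)*(-11/2) + 8*(-(-11)/2)**2)) = -75967 - 25*(1 + (-(-11)/2)**2 - (-530)*(-11*1/2))/(3*(-13250 - (-4215)*(-11*1/2) + 8*(-(-11)/2)**2)) = -75967 - 25*(1 + (-1*(-11/2))**2 - (-530)*(-11)/2)/(3*(-13250 - (-4215)*(-11)/2 + 8*(-1*(-11/2))**2)) = -75967 - 25*(1 + (11/2)**2 - 530*11/2)/(3*(-13250 - 4215*11/2 + 8*(11/2)**2)) = -75967 - 25*(1 + 121/4 - 2915)/(3*(-13250 - 46365/2 + 8*(121/4))) = -75967 - 25*(-11535)/(3*(-13250 - 46365/2 + 242)*4) = -75967 - 25*(-11535)/(3*(-72381/2)*4) = -75967 - 25*(-2)*(-11535)/(3*72381*4) = -75967 - 1*96125/144762 = -75967 - 96125/144762 = -10997230979/144762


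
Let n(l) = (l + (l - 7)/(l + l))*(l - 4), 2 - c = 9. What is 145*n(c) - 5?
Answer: 9565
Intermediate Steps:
c = -7 (c = 2 - 1*9 = 2 - 9 = -7)
n(l) = (-4 + l)*(l + (-7 + l)/(2*l)) (n(l) = (l + (-7 + l)/((2*l)))*(-4 + l) = (l + (-7 + l)*(1/(2*l)))*(-4 + l) = (l + (-7 + l)/(2*l))*(-4 + l) = (-4 + l)*(l + (-7 + l)/(2*l)))
145*n(c) - 5 = 145*(-11/2 + (-7)**2 + 14/(-7) - 7/2*(-7)) - 5 = 145*(-11/2 + 49 + 14*(-1/7) + 49/2) - 5 = 145*(-11/2 + 49 - 2 + 49/2) - 5 = 145*66 - 5 = 9570 - 5 = 9565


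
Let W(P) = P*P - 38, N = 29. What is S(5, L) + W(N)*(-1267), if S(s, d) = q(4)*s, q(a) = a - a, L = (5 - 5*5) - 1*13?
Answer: -1017401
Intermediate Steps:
L = -33 (L = (5 - 25) - 13 = -20 - 13 = -33)
q(a) = 0
W(P) = -38 + P² (W(P) = P² - 38 = -38 + P²)
S(s, d) = 0 (S(s, d) = 0*s = 0)
S(5, L) + W(N)*(-1267) = 0 + (-38 + 29²)*(-1267) = 0 + (-38 + 841)*(-1267) = 0 + 803*(-1267) = 0 - 1017401 = -1017401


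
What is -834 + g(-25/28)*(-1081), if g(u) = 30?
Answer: -33264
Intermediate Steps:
-834 + g(-25/28)*(-1081) = -834 + 30*(-1081) = -834 - 32430 = -33264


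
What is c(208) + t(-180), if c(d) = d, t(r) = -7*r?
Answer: 1468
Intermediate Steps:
c(208) + t(-180) = 208 - 7*(-180) = 208 + 1260 = 1468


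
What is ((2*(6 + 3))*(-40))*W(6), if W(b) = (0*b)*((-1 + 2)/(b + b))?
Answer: 0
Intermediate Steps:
W(b) = 0 (W(b) = 0*(1/(2*b)) = 0)
((2*(6 + 3))*(-40))*W(6) = ((2*(6 + 3))*(-40))*0 = ((2*9)*(-40))*0 = (18*(-40))*0 = -720*0 = 0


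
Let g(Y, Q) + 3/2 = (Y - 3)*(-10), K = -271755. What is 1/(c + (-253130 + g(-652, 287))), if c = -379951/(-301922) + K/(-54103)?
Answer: -8167442983/2013889039261583 ≈ -4.0556e-6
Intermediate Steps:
g(Y, Q) = 57/2 - 10*Y (g(Y, Q) = -3/2 + (Y - 3)*(-10) = -3/2 + (-3 + Y)*(-10) = -3/2 + (30 - 10*Y) = 57/2 - 10*Y)
c = 102605302063/16334885966 (c = -379951/(-301922) - 271755/(-54103) = -379951*(-1/301922) - 271755*(-1/54103) = 379951/301922 + 271755/54103 = 102605302063/16334885966 ≈ 6.2814)
1/(c + (-253130 + g(-652, 287))) = 1/(102605302063/16334885966 + (-253130 + (57/2 - 10*(-652)))) = 1/(102605302063/16334885966 + (-253130 + (57/2 + 6520))) = 1/(102605302063/16334885966 + (-253130 + 13097/2)) = 1/(102605302063/16334885966 - 493163/2) = 1/(-2013889039261583/8167442983) = -8167442983/2013889039261583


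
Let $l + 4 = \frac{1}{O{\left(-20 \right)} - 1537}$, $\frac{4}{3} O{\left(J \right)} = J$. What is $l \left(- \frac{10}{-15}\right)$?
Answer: $- \frac{6209}{2328} \approx -2.6671$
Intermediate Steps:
$O{\left(J \right)} = \frac{3 J}{4}$
$l = - \frac{6209}{1552}$ ($l = -4 + \frac{1}{\frac{3}{4} \left(-20\right) - 1537} = -4 + \frac{1}{-15 - 1537} = -4 + \frac{1}{-1552} = -4 - \frac{1}{1552} = - \frac{6209}{1552} \approx -4.0006$)
$l \left(- \frac{10}{-15}\right) = - \frac{6209 \left(- \frac{10}{-15}\right)}{1552} = - \frac{6209 \left(\left(-10\right) \left(- \frac{1}{15}\right)\right)}{1552} = \left(- \frac{6209}{1552}\right) \frac{2}{3} = - \frac{6209}{2328}$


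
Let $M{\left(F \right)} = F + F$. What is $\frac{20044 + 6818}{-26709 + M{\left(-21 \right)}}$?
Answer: $- \frac{242}{241} \approx -1.0041$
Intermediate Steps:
$M{\left(F \right)} = 2 F$
$\frac{20044 + 6818}{-26709 + M{\left(-21 \right)}} = \frac{20044 + 6818}{-26709 + 2 \left(-21\right)} = \frac{26862}{-26709 - 42} = \frac{26862}{-26751} = 26862 \left(- \frac{1}{26751}\right) = - \frac{242}{241}$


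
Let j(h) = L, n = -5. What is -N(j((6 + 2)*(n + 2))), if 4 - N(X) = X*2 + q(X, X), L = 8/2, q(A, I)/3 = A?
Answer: 16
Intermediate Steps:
q(A, I) = 3*A
L = 4 (L = 8*(½) = 4)
j(h) = 4
N(X) = 4 - 5*X (N(X) = 4 - (X*2 + 3*X) = 4 - (2*X + 3*X) = 4 - 5*X)
-N(j((6 + 2)*(n + 2))) = -(4 - 5*4) = -(4 - 20) = -1*(-16) = 16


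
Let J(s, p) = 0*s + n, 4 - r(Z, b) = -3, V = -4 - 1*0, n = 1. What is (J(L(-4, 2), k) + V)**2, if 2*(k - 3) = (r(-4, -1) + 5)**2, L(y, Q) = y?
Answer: 9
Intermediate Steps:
V = -4 (V = -4 + 0 = -4)
r(Z, b) = 7 (r(Z, b) = 4 - 1*(-3) = 4 + 3 = 7)
k = 75 (k = 3 + (7 + 5)**2/2 = 3 + (1/2)*12**2 = 3 + (1/2)*144 = 3 + 72 = 75)
J(s, p) = 1 (J(s, p) = 0*s + 1 = 0 + 1 = 1)
(J(L(-4, 2), k) + V)**2 = (1 - 4)**2 = (-3)**2 = 9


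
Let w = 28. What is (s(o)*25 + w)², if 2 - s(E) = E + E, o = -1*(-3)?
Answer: 5184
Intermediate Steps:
o = 3
s(E) = 2 - 2*E (s(E) = 2 - (E + E) = 2 - 2*E)
(s(o)*25 + w)² = ((2 - 2*3)*25 + 28)² = ((2 - 6)*25 + 28)² = (-4*25 + 28)² = (-100 + 28)² = (-72)² = 5184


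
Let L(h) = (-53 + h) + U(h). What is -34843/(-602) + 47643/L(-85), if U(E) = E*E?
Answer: 275613427/4266374 ≈ 64.601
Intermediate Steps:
U(E) = E**2
L(h) = -53 + h + h**2 (L(h) = (-53 + h) + h**2 = -53 + h + h**2)
-34843/(-602) + 47643/L(-85) = -34843/(-602) + 47643/(-53 - 85 + (-85)**2) = -34843*(-1/602) + 47643/(-53 - 85 + 7225) = 34843/602 + 47643/7087 = 275613427/4266374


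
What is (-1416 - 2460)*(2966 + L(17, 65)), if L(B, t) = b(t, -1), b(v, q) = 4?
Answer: -11511720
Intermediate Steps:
L(B, t) = 4
(-1416 - 2460)*(2966 + L(17, 65)) = (-1416 - 2460)*(2966 + 4) = -3876*2970 = -11511720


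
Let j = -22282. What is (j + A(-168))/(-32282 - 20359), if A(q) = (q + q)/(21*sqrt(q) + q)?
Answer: 646162/1526589 - 4*I*sqrt(42)/1526589 ≈ 0.42327 - 1.6981e-5*I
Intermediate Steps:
A(q) = 2*q/(q + 21*sqrt(q)) (A(q) = (2*q)/(q + 21*sqrt(q)) = 2*q/(q + 21*sqrt(q)))
(j + A(-168))/(-32282 - 20359) = (-22282 + 2*(-168)/(-168 + 21*sqrt(-168)))/(-32282 - 20359) = (-22282 + 2*(-168)/(-168 + 21*(2*I*sqrt(42))))/(-52641) = (-22282 + 2*(-168)/(-168 + 42*I*sqrt(42)))*(-1/52641) = (-22282 - 336/(-168 + 42*I*sqrt(42)))*(-1/52641) = 22282/52641 + 112/(17547*(-168 + 42*I*sqrt(42)))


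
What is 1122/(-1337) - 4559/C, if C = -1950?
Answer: 3907483/2607150 ≈ 1.4988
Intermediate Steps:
1122/(-1337) - 4559/C = 1122/(-1337) - 4559/(-1950) = 1122*(-1/1337) - 4559*(-1/1950) = -1122/1337 + 4559/1950 = 3907483/2607150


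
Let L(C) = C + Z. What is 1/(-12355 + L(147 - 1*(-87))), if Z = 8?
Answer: -1/12113 ≈ -8.2556e-5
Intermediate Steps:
L(C) = 8 + C (L(C) = C + 8 = 8 + C)
1/(-12355 + L(147 - 1*(-87))) = 1/(-12355 + (8 + (147 - 1*(-87)))) = 1/(-12355 + (8 + (147 + 87))) = 1/(-12355 + (8 + 234)) = 1/(-12355 + 242) = 1/(-12113) = -1/12113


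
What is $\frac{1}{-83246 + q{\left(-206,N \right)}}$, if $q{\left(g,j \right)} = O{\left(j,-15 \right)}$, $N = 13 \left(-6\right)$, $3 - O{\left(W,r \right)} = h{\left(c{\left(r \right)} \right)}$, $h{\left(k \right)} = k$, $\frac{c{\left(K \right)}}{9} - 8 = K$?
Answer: $- \frac{1}{83180} \approx -1.2022 \cdot 10^{-5}$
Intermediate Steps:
$c{\left(K \right)} = 72 + 9 K$
$O{\left(W,r \right)} = -69 - 9 r$ ($O{\left(W,r \right)} = 3 - \left(72 + 9 r\right) = -69 - 9 r$)
$N = -78$
$q{\left(g,j \right)} = 66$ ($q{\left(g,j \right)} = -69 - -135 = -69 + 135 = 66$)
$\frac{1}{-83246 + q{\left(-206,N \right)}} = \frac{1}{-83246 + 66} = \frac{1}{-83180} = - \frac{1}{83180}$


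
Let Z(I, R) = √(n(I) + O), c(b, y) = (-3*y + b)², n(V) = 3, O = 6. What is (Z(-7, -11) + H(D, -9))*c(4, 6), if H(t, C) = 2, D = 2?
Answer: 980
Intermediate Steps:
c(b, y) = (b - 3*y)²
Z(I, R) = 3 (Z(I, R) = √(3 + 6) = √9 = 3)
(Z(-7, -11) + H(D, -9))*c(4, 6) = (3 + 2)*(4 - 3*6)² = 5*(4 - 18)² = 5*(-14)² = 5*196 = 980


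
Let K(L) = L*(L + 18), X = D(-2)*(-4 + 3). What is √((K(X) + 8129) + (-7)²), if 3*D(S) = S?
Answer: √73714/3 ≈ 90.501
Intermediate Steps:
D(S) = S/3
X = ⅔ (X = ((⅓)*(-2))*(-4 + 3) = -⅔*(-1) = ⅔ ≈ 0.66667)
K(L) = L*(18 + L)
√((K(X) + 8129) + (-7)²) = √((2*(18 + ⅔)/3 + 8129) + (-7)²) = √(((⅔)*(56/3) + 8129) + 49) = √((112/9 + 8129) + 49) = √(73273/9 + 49) = √(73714/9) = √73714/3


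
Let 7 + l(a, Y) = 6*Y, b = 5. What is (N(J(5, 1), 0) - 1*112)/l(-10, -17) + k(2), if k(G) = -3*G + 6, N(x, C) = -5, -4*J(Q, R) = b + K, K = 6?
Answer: 117/109 ≈ 1.0734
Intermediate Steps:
l(a, Y) = -7 + 6*Y
J(Q, R) = -11/4 (J(Q, R) = -(5 + 6)/4 = -¼*11 = -11/4)
k(G) = 6 - 3*G
(N(J(5, 1), 0) - 1*112)/l(-10, -17) + k(2) = (-5 - 1*112)/(-7 + 6*(-17)) + (6 - 3*2) = (-5 - 112)/(-7 - 102) + (6 - 6) = -117/(-109) + 0 = -1/109*(-117) + 0 = 117/109 + 0 = 117/109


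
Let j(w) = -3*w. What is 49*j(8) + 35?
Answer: -1141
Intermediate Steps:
49*j(8) + 35 = 49*(-3*8) + 35 = 49*(-24) + 35 = -1176 + 35 = -1141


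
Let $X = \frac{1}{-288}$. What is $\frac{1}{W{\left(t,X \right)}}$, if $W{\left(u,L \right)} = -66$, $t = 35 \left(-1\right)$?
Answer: $- \frac{1}{66} \approx -0.015152$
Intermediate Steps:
$t = -35$
$X = - \frac{1}{288} \approx -0.0034722$
$\frac{1}{W{\left(t,X \right)}} = \frac{1}{-66} = - \frac{1}{66}$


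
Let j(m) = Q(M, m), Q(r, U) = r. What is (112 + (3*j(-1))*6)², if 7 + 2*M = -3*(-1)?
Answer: 5776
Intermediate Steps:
M = -2 (M = -7/2 + (-3*(-1))/2 = -7/2 + (½)*3 = -7/2 + 3/2 = -2)
j(m) = -2
(112 + (3*j(-1))*6)² = (112 + (3*(-2))*6)² = (112 - 6*6)² = (112 - 36)² = 76² = 5776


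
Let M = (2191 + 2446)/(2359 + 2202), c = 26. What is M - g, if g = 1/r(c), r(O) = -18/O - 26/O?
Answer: 161307/100342 ≈ 1.6076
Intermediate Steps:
r(O) = -44/O
M = 4637/4561 ≈ 1.0167
g = -13/22 (g = 1/(-44/26) = 1/(-44*1/26) = 1/(-22/13) = -13/22 ≈ -0.59091)
M - g = 4637/4561 - 1*(-13/22) = 4637/4561 + 13/22 = 161307/100342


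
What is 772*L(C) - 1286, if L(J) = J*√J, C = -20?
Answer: -1286 - 30880*I*√5 ≈ -1286.0 - 69050.0*I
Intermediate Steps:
L(J) = J^(3/2)
772*L(C) - 1286 = 772*(-20)^(3/2) - 1286 = 772*(-40*I*√5) - 1286 = -30880*I*√5 - 1286 = -1286 - 30880*I*√5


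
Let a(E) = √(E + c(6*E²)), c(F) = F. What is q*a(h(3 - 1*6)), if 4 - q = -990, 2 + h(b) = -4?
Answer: 994*√210 ≈ 14404.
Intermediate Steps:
h(b) = -6 (h(b) = -2 - 4 = -6)
a(E) = √(E + 6*E²)
q = 994 (q = 4 - 1*(-990) = 4 + 990 = 994)
q*a(h(3 - 1*6)) = 994*√(-6*(1 + 6*(-6))) = 994*√(-6*(1 - 36)) = 994*√(-6*(-35)) = 994*√210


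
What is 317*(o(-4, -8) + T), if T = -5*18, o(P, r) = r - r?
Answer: -28530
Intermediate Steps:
o(P, r) = 0
T = -90
317*(o(-4, -8) + T) = 317*(0 - 90) = 317*(-90) = -28530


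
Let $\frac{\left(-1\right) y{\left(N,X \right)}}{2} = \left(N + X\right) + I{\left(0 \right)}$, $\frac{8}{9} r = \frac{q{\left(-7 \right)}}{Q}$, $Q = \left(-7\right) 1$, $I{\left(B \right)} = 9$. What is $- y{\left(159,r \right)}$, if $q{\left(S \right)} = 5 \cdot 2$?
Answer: $\frac{4659}{14} \approx 332.79$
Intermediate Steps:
$q{\left(S \right)} = 10$
$Q = -7$
$r = - \frac{45}{28}$ ($r = \frac{9 \frac{10}{-7}}{8} = \frac{9 \cdot 10 \left(- \frac{1}{7}\right)}{8} = \frac{9}{8} \left(- \frac{10}{7}\right) = - \frac{45}{28} \approx -1.6071$)
$y{\left(N,X \right)} = -18 - 2 N - 2 X$ ($y{\left(N,X \right)} = - 2 \left(\left(N + X\right) + 9\right) = - 2 \left(9 + N + X\right) = -18 - 2 N - 2 X$)
$- y{\left(159,r \right)} = - (-18 - 318 - - \frac{45}{14}) = - (-18 - 318 + \frac{45}{14}) = \left(-1\right) \left(- \frac{4659}{14}\right) = \frac{4659}{14}$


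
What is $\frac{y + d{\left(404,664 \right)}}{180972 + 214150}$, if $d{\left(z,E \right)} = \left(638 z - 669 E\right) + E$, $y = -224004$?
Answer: $- \frac{204902}{197561} \approx -1.0372$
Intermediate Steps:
$d{\left(z,E \right)} = - 668 E + 638 z$ ($d{\left(z,E \right)} = \left(- 669 E + 638 z\right) + E = - 668 E + 638 z$)
$\frac{y + d{\left(404,664 \right)}}{180972 + 214150} = \frac{-224004 + \left(\left(-668\right) 664 + 638 \cdot 404\right)}{180972 + 214150} = \frac{-224004 + \left(-443552 + 257752\right)}{395122} = \left(-224004 - 185800\right) \frac{1}{395122} = \left(-409804\right) \frac{1}{395122} = - \frac{204902}{197561}$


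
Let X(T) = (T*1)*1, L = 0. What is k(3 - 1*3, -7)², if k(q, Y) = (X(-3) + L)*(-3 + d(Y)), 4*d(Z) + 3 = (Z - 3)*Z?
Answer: 27225/16 ≈ 1701.6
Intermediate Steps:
d(Z) = -¾ + Z*(-3 + Z)/4 (d(Z) = -¾ + ((Z - 3)*Z)/4 = -¾ + ((-3 + Z)*Z)/4 = -¾ + (Z*(-3 + Z))/4 = -¾ + Z*(-3 + Z)/4)
X(T) = T (X(T) = T*1 = T)
k(q, Y) = 45/4 - 3*Y²/4 + 9*Y/4 (k(q, Y) = (-3 + 0)*(-3 + (-¾ - 3*Y/4 + Y²/4)) = -3*(-15/4 - 3*Y/4 + Y²/4) = 45/4 - 3*Y²/4 + 9*Y/4)
k(3 - 1*3, -7)² = (45/4 - ¾*(-7)² + (9/4)*(-7))² = (45/4 - ¾*49 - 63/4)² = (45/4 - 147/4 - 63/4)² = (-165/4)² = 27225/16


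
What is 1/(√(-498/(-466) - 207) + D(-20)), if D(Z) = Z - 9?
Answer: -6757/243935 - I*√11179806/243935 ≈ -0.0277 - 0.013707*I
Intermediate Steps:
D(Z) = -9 + Z
1/(√(-498/(-466) - 207) + D(-20)) = 1/(√(-498/(-466) - 207) + (-9 - 20)) = 1/(√(-498*(-1/466) - 207) - 29) = 1/(√(249/233 - 207) - 29) = 1/(√(-47982/233) - 29) = 1/(I*√11179806/233 - 29) = 1/(-29 + I*√11179806/233)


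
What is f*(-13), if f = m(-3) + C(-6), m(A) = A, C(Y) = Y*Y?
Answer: -429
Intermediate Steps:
C(Y) = Y²
f = 33 (f = -3 + (-6)² = -3 + 36 = 33)
f*(-13) = 33*(-13) = -429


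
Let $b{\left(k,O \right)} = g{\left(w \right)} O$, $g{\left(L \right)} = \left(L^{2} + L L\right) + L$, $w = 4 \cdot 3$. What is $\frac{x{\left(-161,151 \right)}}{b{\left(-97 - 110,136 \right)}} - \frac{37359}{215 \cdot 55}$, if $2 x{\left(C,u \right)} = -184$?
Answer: $- \frac{15253351}{4824600} \approx -3.1616$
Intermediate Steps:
$x{\left(C,u \right)} = -92$ ($x{\left(C,u \right)} = \frac{1}{2} \left(-184\right) = -92$)
$w = 12$
$g{\left(L \right)} = L + 2 L^{2}$ ($g{\left(L \right)} = \left(L^{2} + L^{2}\right) + L = 2 L^{2} + L = L + 2 L^{2}$)
$b{\left(k,O \right)} = 300 O$ ($b{\left(k,O \right)} = 12 \left(1 + 2 \cdot 12\right) O = 12 \left(1 + 24\right) O = 12 \cdot 25 O = 300 O$)
$\frac{x{\left(-161,151 \right)}}{b{\left(-97 - 110,136 \right)}} - \frac{37359}{215 \cdot 55} = - \frac{92}{300 \cdot 136} - \frac{37359}{215 \cdot 55} = - \frac{92}{40800} - \frac{37359}{11825} = \left(-92\right) \frac{1}{40800} - \frac{37359}{11825} = - \frac{23}{10200} - \frac{37359}{11825} = - \frac{15253351}{4824600}$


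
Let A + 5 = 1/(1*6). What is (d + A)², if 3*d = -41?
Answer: 1369/4 ≈ 342.25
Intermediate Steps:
d = -41/3 (d = (⅓)*(-41) = -41/3 ≈ -13.667)
A = -29/6 (A = -5 + 1/(1*6) = -5 + 1/6 = -5 + ⅙ = -29/6 ≈ -4.8333)
(d + A)² = (-41/3 - 29/6)² = (-37/2)² = 1369/4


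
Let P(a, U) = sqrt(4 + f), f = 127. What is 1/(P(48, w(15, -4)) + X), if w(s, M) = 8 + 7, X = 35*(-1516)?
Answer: -53060/2815363469 - sqrt(131)/2815363469 ≈ -1.8851e-5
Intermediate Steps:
X = -53060
w(s, M) = 15
P(a, U) = sqrt(131) (P(a, U) = sqrt(4 + 127) = sqrt(131))
1/(P(48, w(15, -4)) + X) = 1/(sqrt(131) - 53060) = 1/(-53060 + sqrt(131))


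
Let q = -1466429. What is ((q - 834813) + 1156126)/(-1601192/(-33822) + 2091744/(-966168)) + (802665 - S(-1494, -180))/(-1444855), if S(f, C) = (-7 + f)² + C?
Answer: -182965260009365629/7218571168730 ≈ -25346.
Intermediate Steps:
S(f, C) = C + (-7 + f)²
((q - 834813) + 1156126)/(-1601192/(-33822) + 2091744/(-966168)) + (802665 - S(-1494, -180))/(-1444855) = ((-1466429 - 834813) + 1156126)/(-1601192/(-33822) + 2091744/(-966168)) + (802665 - (-180 + (-7 - 1494)²))/(-1444855) = (-2301242 + 1156126)/(-1601192*(-1/33822) + 2091744*(-1/966168)) + (802665 - (-180 + (-1501)²))*(-1/1444855) = -1145116/(800596/16911 - 1076/497) + (802665 - (-180 + 2253001))*(-1/1444855) = -1145116/379699976/8404767 + (802665 - 1*2252821)*(-1/1444855) = -1145116*8404767/379699976 + (802665 - 2252821)*(-1/1444855) = -2406108291993/94924994 - 1450156*(-1/1444855) = -2406108291993/94924994 + 76324/76045 = -182965260009365629/7218571168730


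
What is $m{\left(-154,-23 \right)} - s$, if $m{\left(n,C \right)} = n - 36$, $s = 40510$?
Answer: $-40700$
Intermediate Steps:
$m{\left(n,C \right)} = -36 + n$
$m{\left(-154,-23 \right)} - s = \left(-36 - 154\right) - 40510 = -190 - 40510 = -40700$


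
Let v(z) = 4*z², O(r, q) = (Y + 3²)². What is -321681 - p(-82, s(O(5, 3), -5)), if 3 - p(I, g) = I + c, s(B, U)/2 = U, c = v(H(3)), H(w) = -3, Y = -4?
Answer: -321730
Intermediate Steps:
O(r, q) = 25 (O(r, q) = (-4 + 3²)² = (-4 + 9)² = 5² = 25)
c = 36 (c = 4*(-3)² = 4*9 = 36)
s(B, U) = 2*U
p(I, g) = -33 - I (p(I, g) = 3 - (I + 36) = 3 - (36 + I) = 3 + (-36 - I) = -33 - I)
-321681 - p(-82, s(O(5, 3), -5)) = -321681 - (-33 - 1*(-82)) = -321681 - (-33 + 82) = -321681 - 1*49 = -321681 - 49 = -321730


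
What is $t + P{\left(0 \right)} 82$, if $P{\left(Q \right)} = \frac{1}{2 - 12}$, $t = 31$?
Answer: $\frac{114}{5} \approx 22.8$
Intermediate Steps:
$P{\left(Q \right)} = - \frac{1}{10}$ ($P{\left(Q \right)} = \frac{1}{-10} = - \frac{1}{10}$)
$t + P{\left(0 \right)} 82 = 31 - \frac{41}{5} = \frac{114}{5}$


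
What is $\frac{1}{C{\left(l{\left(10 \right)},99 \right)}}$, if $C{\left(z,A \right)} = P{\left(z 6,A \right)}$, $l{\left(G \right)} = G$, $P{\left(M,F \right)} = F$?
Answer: $\frac{1}{99} \approx 0.010101$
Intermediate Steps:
$C{\left(z,A \right)} = A$
$\frac{1}{C{\left(l{\left(10 \right)},99 \right)}} = \frac{1}{99}$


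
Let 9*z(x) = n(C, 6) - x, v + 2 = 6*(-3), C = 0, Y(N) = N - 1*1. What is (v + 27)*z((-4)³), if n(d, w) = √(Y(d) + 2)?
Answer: 455/9 ≈ 50.556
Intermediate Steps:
Y(N) = -1 + N (Y(N) = N - 1 = -1 + N)
v = -20 (v = -2 + 6*(-3) = -2 - 18 = -20)
n(d, w) = √(1 + d) (n(d, w) = √((-1 + d) + 2) = √(1 + d))
z(x) = ⅑ - x/9 (z(x) = (√(1 + 0) - x)/9 = (√1 - x)/9 = (1 - x)/9 = ⅑ - x/9)
(v + 27)*z((-4)³) = (-20 + 27)*(⅑ - ⅑*(-4)³) = 7*(⅑ - ⅑*(-64)) = 7*(⅑ + 64/9) = 7*(65/9) = 455/9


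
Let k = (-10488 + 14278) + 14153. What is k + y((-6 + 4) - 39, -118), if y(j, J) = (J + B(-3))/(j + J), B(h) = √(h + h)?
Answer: 2853055/159 - I*√6/159 ≈ 17944.0 - 0.015406*I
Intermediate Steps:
B(h) = √2*√h (B(h) = √(2*h) = √2*√h)
y(j, J) = (J + I*√6)/(J + j) (y(j, J) = (J + √2*√(-3))/(j + J) = (J + √2*(I*√3))/(J + j) = (J + I*√6)/(J + j))
k = 17943 (k = 3790 + 14153 = 17943)
k + y((-6 + 4) - 39, -118) = 17943 + (-118 + I*√6)/(-118 + ((-6 + 4) - 39)) = 17943 + (-118 + I*√6)/(-118 + (-2 - 39)) = 17943 + (-118 + I*√6)/(-118 - 41) = 17943 + (-118 + I*√6)/(-159) = 17943 - (-118 + I*√6)/159 = 17943 + (118/159 - I*√6/159) = 2853055/159 - I*√6/159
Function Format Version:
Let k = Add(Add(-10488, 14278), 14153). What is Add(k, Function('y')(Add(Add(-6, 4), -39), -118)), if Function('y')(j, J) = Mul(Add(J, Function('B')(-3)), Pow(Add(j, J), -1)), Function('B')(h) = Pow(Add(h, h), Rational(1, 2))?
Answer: Add(Rational(2853055, 159), Mul(Rational(-1, 159), I, Pow(6, Rational(1, 2)))) ≈ Add(17944., Mul(-0.015406, I))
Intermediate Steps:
Function('B')(h) = Mul(Pow(2, Rational(1, 2)), Pow(h, Rational(1, 2))) (Function('B')(h) = Pow(Mul(2, h), Rational(1, 2)) = Mul(Pow(2, Rational(1, 2)), Pow(h, Rational(1, 2))))
Function('y')(j, J) = Mul(Pow(Add(J, j), -1), Add(J, Mul(I, Pow(6, Rational(1, 2))))) (Function('y')(j, J) = Mul(Add(J, Mul(Pow(2, Rational(1, 2)), Pow(-3, Rational(1, 2)))), Pow(Add(j, J), -1)) = Mul(Add(J, Mul(Pow(2, Rational(1, 2)), Mul(I, Pow(3, Rational(1, 2))))), Pow(Add(J, j), -1)) = Mul(Add(J, Mul(I, Pow(6, Rational(1, 2)))), Pow(Add(J, j), -1)) = Mul(Pow(Add(J, j), -1), Add(J, Mul(I, Pow(6, Rational(1, 2))))))
k = 17943 (k = Add(3790, 14153) = 17943)
Add(k, Function('y')(Add(Add(-6, 4), -39), -118)) = Add(17943, Mul(Pow(Add(-118, Add(Add(-6, 4), -39)), -1), Add(-118, Mul(I, Pow(6, Rational(1, 2)))))) = Add(17943, Mul(Pow(Add(-118, Add(-2, -39)), -1), Add(-118, Mul(I, Pow(6, Rational(1, 2)))))) = Add(17943, Mul(Pow(Add(-118, -41), -1), Add(-118, Mul(I, Pow(6, Rational(1, 2)))))) = Add(17943, Mul(Pow(-159, -1), Add(-118, Mul(I, Pow(6, Rational(1, 2)))))) = Add(17943, Mul(Rational(-1, 159), Add(-118, Mul(I, Pow(6, Rational(1, 2)))))) = Add(17943, Add(Rational(118, 159), Mul(Rational(-1, 159), I, Pow(6, Rational(1, 2))))) = Add(Rational(2853055, 159), Mul(Rational(-1, 159), I, Pow(6, Rational(1, 2))))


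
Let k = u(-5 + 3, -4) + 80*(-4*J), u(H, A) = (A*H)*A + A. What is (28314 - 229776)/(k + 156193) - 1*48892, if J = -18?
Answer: -7916647426/161917 ≈ -48893.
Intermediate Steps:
u(H, A) = A + H*A² (u(H, A) = H*A² + A = A + H*A²)
k = 5724 (k = -4*(1 - 4*(-5 + 3)) + 80*(-4*(-18)) = -4*(1 - 4*(-2)) + 80*72 = -4*(1 + 8) + 5760 = -4*9 + 5760 = -36 + 5760 = 5724)
(28314 - 229776)/(k + 156193) - 1*48892 = (28314 - 229776)/(5724 + 156193) - 1*48892 = -201462/161917 - 48892 = -7916647426/161917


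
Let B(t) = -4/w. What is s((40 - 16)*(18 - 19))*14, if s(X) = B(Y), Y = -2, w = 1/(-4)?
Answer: 224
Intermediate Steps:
w = -1/4 ≈ -0.25000
B(t) = 16 (B(t) = -4/(-1/4) = -4*(-4) = 16)
s(X) = 16
s((40 - 16)*(18 - 19))*14 = 16*14 = 224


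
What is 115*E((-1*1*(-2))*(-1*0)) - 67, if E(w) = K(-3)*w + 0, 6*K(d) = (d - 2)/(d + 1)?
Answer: -67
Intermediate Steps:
K(d) = (-2 + d)/(6*(1 + d)) (K(d) = ((d - 2)/(d + 1))/6 = ((-2 + d)/(1 + d))/6 = (-2 + d)/(6*(1 + d)))
E(w) = 5*w/12 (E(w) = ((-2 - 3)/(6*(1 - 3)))*w + 0 = ((⅙)*(-5)/(-2))*w + 0 = ((⅙)*(-½)*(-5))*w + 0 = 5*w/12 + 0 = 5*w/12)
115*E((-1*1*(-2))*(-1*0)) - 67 = 115*(5*((-1*1*(-2))*(-1*0))/12) - 67 = 115*(5*(-1*(-2)*0)/12) - 67 = 115*(5*(2*0)/12) - 67 = 115*((5/12)*0) - 67 = 115*0 - 67 = 0 - 67 = -67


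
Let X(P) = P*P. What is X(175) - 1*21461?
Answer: 9164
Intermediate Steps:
X(P) = P²
X(175) - 1*21461 = 175² - 1*21461 = 30625 - 21461 = 9164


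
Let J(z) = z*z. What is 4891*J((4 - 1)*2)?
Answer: 176076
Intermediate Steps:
J(z) = z²
4891*J((4 - 1)*2) = 4891*((4 - 1)*2)² = 4891*(3*2)² = 4891*6² = 4891*36 = 176076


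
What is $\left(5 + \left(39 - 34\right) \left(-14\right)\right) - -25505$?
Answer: $25440$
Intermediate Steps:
$\left(5 + \left(39 - 34\right) \left(-14\right)\right) - -25505 = \left(5 + \left(39 - 34\right) \left(-14\right)\right) + 25505 = \left(5 + 5 \left(-14\right)\right) + 25505 = \left(5 - 70\right) + 25505 = -65 + 25505 = 25440$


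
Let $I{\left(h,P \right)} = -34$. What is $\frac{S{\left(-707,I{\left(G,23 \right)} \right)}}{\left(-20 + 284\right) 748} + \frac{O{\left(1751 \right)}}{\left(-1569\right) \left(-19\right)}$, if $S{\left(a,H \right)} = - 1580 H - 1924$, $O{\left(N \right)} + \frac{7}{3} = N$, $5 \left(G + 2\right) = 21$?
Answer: $\frac{472350815}{1471709448} \approx 0.32095$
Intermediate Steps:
$G = \frac{11}{5}$ ($G = -2 + \frac{1}{5} \cdot 21 = -2 + \frac{21}{5} = \frac{11}{5} \approx 2.2$)
$O{\left(N \right)} = - \frac{7}{3} + N$
$S{\left(a,H \right)} = -1924 - 1580 H$ ($S{\left(a,H \right)} = - 1580 H - 1924 = -1924 - 1580 H$)
$\frac{S{\left(-707,I{\left(G,23 \right)} \right)}}{\left(-20 + 284\right) 748} + \frac{O{\left(1751 \right)}}{\left(-1569\right) \left(-19\right)} = \frac{-1924 - -53720}{\left(-20 + 284\right) 748} + \frac{- \frac{7}{3} + 1751}{\left(-1569\right) \left(-19\right)} = \frac{-1924 + 53720}{264 \cdot 748} + \frac{5246}{3 \cdot 29811} = \frac{51796}{197472} + \frac{5246}{3} \cdot \frac{1}{29811} = 51796 \cdot \frac{1}{197472} + \frac{5246}{89433} = \frac{12949}{49368} + \frac{5246}{89433} = \frac{472350815}{1471709448}$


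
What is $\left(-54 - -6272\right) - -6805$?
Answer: $13023$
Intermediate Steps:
$\left(-54 - -6272\right) - -6805 = \left(-54 + 6272\right) + 6805 = 6218 + 6805 = 13023$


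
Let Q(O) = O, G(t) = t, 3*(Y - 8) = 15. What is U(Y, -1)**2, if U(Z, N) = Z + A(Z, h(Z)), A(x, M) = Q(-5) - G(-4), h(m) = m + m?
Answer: 144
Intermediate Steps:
Y = 13 (Y = 8 + (1/3)*15 = 8 + 5 = 13)
h(m) = 2*m
A(x, M) = -1 (A(x, M) = -5 - 1*(-4) = -5 + 4 = -1)
U(Z, N) = -1 + Z (U(Z, N) = Z - 1 = -1 + Z)
U(Y, -1)**2 = (-1 + 13)**2 = 12**2 = 144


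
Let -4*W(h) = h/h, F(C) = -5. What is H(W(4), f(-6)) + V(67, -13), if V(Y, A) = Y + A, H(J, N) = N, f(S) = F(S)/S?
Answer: 329/6 ≈ 54.833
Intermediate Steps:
f(S) = -5/S
W(h) = -¼ (W(h) = -h/(4*h) = -¼*1 = -¼)
V(Y, A) = A + Y
H(W(4), f(-6)) + V(67, -13) = -5/(-6) + (-13 + 67) = -5*(-⅙) + 54 = ⅚ + 54 = 329/6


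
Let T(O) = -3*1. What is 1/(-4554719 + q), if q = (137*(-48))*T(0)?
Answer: -1/4534991 ≈ -2.2051e-7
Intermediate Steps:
T(O) = -3
q = 19728 (q = (137*(-48))*(-3) = -6576*(-3) = 19728)
1/(-4554719 + q) = 1/(-4554719 + 19728) = 1/(-4534991) = -1/4534991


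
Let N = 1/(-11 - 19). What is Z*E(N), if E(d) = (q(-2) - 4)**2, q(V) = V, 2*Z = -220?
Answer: -3960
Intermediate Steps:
Z = -110 (Z = (1/2)*(-220) = -110)
N = -1/30 (N = 1/(-30) = -1/30 ≈ -0.033333)
E(d) = 36 (E(d) = (-2 - 4)**2 = (-6)**2 = 36)
Z*E(N) = -110*36 = -3960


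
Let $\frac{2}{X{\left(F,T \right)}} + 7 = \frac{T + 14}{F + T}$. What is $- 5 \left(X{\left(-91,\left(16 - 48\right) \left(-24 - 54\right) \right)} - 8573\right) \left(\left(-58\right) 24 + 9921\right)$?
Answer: $\frac{69831491701}{191} \approx 3.6561 \cdot 10^{8}$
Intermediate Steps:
$X{\left(F,T \right)} = \frac{2}{-7 + \frac{14 + T}{F + T}}$ ($X{\left(F,T \right)} = \frac{2}{-7 + \frac{T + 14}{F + T}} = \frac{2}{-7 + \frac{14 + T}{F + T}}$)
$- 5 \left(X{\left(-91,\left(16 - 48\right) \left(-24 - 54\right) \right)} - 8573\right) \left(\left(-58\right) 24 + 9921\right) = - 5 \left(\frac{2 \left(\left(-1\right) \left(-91\right) - \left(16 - 48\right) \left(-24 - 54\right)\right)}{-14 + 6 \left(16 - 48\right) \left(-24 - 54\right) + 7 \left(-91\right)} - 8573\right) \left(\left(-58\right) 24 + 9921\right) = - 5 \left(\frac{2 \left(91 - \left(-32\right) \left(-78\right)\right)}{-14 + 6 \left(\left(-32\right) \left(-78\right)\right) - 637} - 8573\right) \left(-1392 + 9921\right) = - 5 \left(\frac{2 \left(91 - 2496\right)}{-14 + 6 \cdot 2496 - 637} - 8573\right) 8529 = - 5 \left(\frac{2 \left(91 - 2496\right)}{-14 + 14976 - 637} - 8573\right) 8529 = - 5 \left(2 \cdot \frac{1}{14325} \left(-2405\right) - 8573\right) 8529 = - 5 \left(- \frac{962}{2865} - 8573\right) 8529 = - 5 \left(\left(- \frac{24562607}{2865}\right) 8529\right) = \left(-5\right) \left(- \frac{69831491701}{955}\right) = \frac{69831491701}{191}$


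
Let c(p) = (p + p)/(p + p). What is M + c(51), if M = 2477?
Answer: 2478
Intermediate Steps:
c(p) = 1 (c(p) = (2*p)/((2*p)) = (2*p)*(1/(2*p)) = 1)
M + c(51) = 2477 + 1 = 2478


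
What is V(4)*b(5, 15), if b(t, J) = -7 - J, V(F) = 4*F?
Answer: -352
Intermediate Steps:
V(4)*b(5, 15) = (4*4)*(-7 - 1*15) = 16*(-7 - 15) = 16*(-22) = -352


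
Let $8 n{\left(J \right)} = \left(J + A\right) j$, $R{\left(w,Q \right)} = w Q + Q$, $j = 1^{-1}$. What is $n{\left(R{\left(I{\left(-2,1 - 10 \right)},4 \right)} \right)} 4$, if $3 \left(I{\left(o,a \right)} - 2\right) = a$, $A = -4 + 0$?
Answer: $-2$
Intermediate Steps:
$A = -4$
$j = 1$
$I{\left(o,a \right)} = 2 + \frac{a}{3}$
$R{\left(w,Q \right)} = Q + Q w$ ($R{\left(w,Q \right)} = Q w + Q = Q + Q w$)
$n{\left(J \right)} = - \frac{1}{2} + \frac{J}{8}$ ($n{\left(J \right)} = \frac{\left(J - 4\right) 1}{8} = \frac{\left(-4 + J\right) 1}{8} = \frac{-4 + J}{8} = - \frac{1}{2} + \frac{J}{8}$)
$n{\left(R{\left(I{\left(-2,1 - 10 \right)},4 \right)} \right)} 4 = \left(- \frac{1}{2} + \frac{4 \left(1 + \left(2 + \frac{1 - 10}{3}\right)\right)}{8}\right) 4 = \left(- \frac{1}{2} + \frac{4 \left(1 + \left(2 + \frac{1}{3} \left(-9\right)\right)\right)}{8}\right) 4 = \left(- \frac{1}{2} + \frac{4 \left(1 + \left(2 - 3\right)\right)}{8}\right) 4 = \left(- \frac{1}{2} + \frac{4 \left(1 - 1\right)}{8}\right) 4 = \left(- \frac{1}{2} + \frac{4 \cdot 0}{8}\right) 4 = \left(- \frac{1}{2} + \frac{1}{8} \cdot 0\right) 4 = \left(- \frac{1}{2} + 0\right) 4 = \left(- \frac{1}{2}\right) 4 = -2$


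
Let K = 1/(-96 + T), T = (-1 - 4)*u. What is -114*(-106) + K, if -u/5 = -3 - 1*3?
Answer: 2972663/246 ≈ 12084.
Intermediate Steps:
u = 30 (u = -5*(-3 - 1*3) = -5*(-3 - 3) = -5*(-6) = 30)
T = -150 (T = (-1 - 4)*30 = -5*30 = -150)
K = -1/246 (K = 1/(-96 - 150) = 1/(-246) = -1/246 ≈ -0.0040650)
-114*(-106) + K = -114*(-106) - 1/246 = 12084 - 1/246 = 2972663/246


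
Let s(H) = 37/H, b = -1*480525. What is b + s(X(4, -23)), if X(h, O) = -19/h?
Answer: -9130123/19 ≈ -4.8053e+5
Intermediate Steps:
b = -480525
b + s(X(4, -23)) = -480525 + 37/((-19/4)) = -480525 + 37/((-19*¼)) = -480525 + 37/(-19/4) = -480525 + 37*(-4/19) = -480525 - 148/19 = -9130123/19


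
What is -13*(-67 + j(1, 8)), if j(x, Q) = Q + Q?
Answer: 663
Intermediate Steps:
j(x, Q) = 2*Q
-13*(-67 + j(1, 8)) = -13*(-67 + 2*8) = -13*(-67 + 16) = -13*(-51) = 663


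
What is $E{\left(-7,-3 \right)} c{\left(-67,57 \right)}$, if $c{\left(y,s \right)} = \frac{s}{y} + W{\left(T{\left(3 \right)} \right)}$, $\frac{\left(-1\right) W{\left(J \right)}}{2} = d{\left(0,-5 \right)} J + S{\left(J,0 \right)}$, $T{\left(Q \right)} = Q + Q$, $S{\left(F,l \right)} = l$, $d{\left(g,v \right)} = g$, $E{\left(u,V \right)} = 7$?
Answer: $- \frac{399}{67} \approx -5.9552$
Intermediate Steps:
$T{\left(Q \right)} = 2 Q$
$W{\left(J \right)} = 0$ ($W{\left(J \right)} = - 2 \left(0 J + 0\right) = - 2 \left(0 + 0\right) = \left(-2\right) 0 = 0$)
$c{\left(y,s \right)} = \frac{s}{y}$ ($c{\left(y,s \right)} = \frac{s}{y} + 0 = \frac{s}{y}$)
$E{\left(-7,-3 \right)} c{\left(-67,57 \right)} = 7 \frac{57}{-67} = 7 \cdot 57 \left(- \frac{1}{67}\right) = 7 \left(- \frac{57}{67}\right) = - \frac{399}{67}$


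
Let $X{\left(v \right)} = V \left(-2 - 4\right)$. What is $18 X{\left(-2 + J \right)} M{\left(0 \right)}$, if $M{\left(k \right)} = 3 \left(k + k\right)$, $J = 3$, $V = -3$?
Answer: $0$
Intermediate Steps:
$M{\left(k \right)} = 6 k$ ($M{\left(k \right)} = 3 \cdot 2 k = 6 k$)
$X{\left(v \right)} = 18$ ($X{\left(v \right)} = - 3 \left(-2 - 4\right) = \left(-3\right) \left(-6\right) = 18$)
$18 X{\left(-2 + J \right)} M{\left(0 \right)} = 18 \cdot 18 \cdot 6 \cdot 0 = 324 \cdot 0 = 0$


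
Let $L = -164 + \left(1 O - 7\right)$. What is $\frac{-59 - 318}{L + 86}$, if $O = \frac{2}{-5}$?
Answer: $\frac{1885}{427} \approx 4.4145$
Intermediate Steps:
$O = - \frac{2}{5}$ ($O = 2 \left(- \frac{1}{5}\right) = - \frac{2}{5} \approx -0.4$)
$L = - \frac{857}{5}$ ($L = -164 + \left(1 \left(- \frac{2}{5}\right) - 7\right) = -164 - \frac{37}{5} = - \frac{857}{5} \approx -171.4$)
$\frac{-59 - 318}{L + 86} = \frac{-59 - 318}{- \frac{857}{5} + 86} = - \frac{377}{- \frac{427}{5}} = \left(-377\right) \left(- \frac{5}{427}\right) = \frac{1885}{427}$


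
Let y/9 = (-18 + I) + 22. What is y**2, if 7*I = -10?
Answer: 26244/49 ≈ 535.59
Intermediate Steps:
I = -10/7 (I = (1/7)*(-10) = -10/7 ≈ -1.4286)
y = 162/7 (y = 9*((-18 - 10/7) + 22) = 9*(-136/7 + 22) = 9*(18/7) = 162/7 ≈ 23.143)
y**2 = (162/7)**2 = 26244/49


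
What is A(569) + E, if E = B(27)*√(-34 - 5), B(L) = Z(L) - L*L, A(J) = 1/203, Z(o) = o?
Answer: 1/203 - 702*I*√39 ≈ 0.0049261 - 4384.0*I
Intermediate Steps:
A(J) = 1/203
B(L) = L - L² (B(L) = L - L*L = L - L²)
E = -702*I*√39 (E = (27*(1 - 1*27))*√(-34 - 5) = (27*(1 - 27))*√(-39) = (27*(-26))*(I*√39) = -702*I*√39 ≈ -4384.0*I)
A(569) + E = 1/203 - 702*I*√39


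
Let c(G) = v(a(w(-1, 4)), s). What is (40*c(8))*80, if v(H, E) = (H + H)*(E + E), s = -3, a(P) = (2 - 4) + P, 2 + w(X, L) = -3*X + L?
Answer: -115200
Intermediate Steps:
w(X, L) = -2 + L - 3*X (w(X, L) = -2 + (-3*X + L) = -2 + (L - 3*X) = -2 + L - 3*X)
a(P) = -2 + P
v(H, E) = 4*E*H (v(H, E) = (2*H)*(2*E) = 4*E*H)
c(G) = -36 (c(G) = 4*(-3)*(-2 + (-2 + 4 - 3*(-1))) = 4*(-3)*(-2 + (-2 + 4 + 3)) = 4*(-3)*(-2 + 5) = 4*(-3)*3 = -36)
(40*c(8))*80 = (40*(-36))*80 = -1440*80 = -115200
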